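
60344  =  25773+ 34571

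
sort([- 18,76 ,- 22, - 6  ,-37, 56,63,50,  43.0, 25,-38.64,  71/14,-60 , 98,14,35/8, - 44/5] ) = [ - 60,-38.64, - 37 ,-22 , - 18,-44/5, - 6,  35/8, 71/14,14  ,  25,43.0,50,56,63,  76,  98 ]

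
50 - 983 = -933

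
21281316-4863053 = 16418263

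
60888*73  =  4444824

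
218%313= 218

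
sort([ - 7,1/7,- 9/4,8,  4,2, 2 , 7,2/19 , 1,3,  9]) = [ - 7,- 9/4, 2/19, 1/7 , 1, 2,2, 3, 4, 7, 8,9 ] 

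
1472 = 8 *184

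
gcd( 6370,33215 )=455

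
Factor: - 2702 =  - 2^1 * 7^1*193^1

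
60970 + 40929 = 101899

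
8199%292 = 23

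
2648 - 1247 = 1401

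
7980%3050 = 1880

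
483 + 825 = 1308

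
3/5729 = 3/5729 = 0.00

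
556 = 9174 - 8618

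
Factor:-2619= - 3^3*97^1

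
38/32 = 1+3/16 = 1.19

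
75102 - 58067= 17035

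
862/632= 431/316 = 1.36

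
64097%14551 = 5893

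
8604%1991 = 640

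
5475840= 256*21390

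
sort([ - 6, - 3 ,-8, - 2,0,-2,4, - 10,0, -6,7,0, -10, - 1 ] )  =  [ - 10, -10, - 8, - 6, - 6, - 3,-2,-2, - 1,0,0, 0,4,7] 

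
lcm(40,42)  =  840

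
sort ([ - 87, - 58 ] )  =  [  -  87,-58 ] 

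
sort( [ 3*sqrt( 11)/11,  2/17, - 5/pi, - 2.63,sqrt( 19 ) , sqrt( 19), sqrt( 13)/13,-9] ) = [-9, - 2.63, - 5/pi,2/17, sqrt(13)/13, 3*sqrt( 11 )/11, sqrt (19 ), sqrt (19 )] 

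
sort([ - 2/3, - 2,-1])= [ - 2, - 1, -2/3 ]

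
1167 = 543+624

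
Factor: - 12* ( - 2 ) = 2^3 *3^1 = 24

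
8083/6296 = 8083/6296 = 1.28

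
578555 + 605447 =1184002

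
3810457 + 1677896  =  5488353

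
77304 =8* 9663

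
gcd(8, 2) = 2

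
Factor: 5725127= 269^1*21283^1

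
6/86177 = 6/86177 = 0.00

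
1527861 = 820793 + 707068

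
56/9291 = 56/9291=0.01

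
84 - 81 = 3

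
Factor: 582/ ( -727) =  - 2^1*3^1 * 97^1 *727^ ( -1)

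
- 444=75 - 519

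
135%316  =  135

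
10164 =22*462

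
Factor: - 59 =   -  59^1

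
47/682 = 47/682 =0.07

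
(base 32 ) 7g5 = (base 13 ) 3662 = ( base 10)7685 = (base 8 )17005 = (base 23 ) ec3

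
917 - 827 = 90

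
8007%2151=1554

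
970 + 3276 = 4246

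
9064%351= 289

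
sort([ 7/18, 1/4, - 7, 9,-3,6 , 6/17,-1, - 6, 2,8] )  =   [ - 7, - 6,-3,-1,  1/4, 6/17, 7/18, 2,  6,8, 9] 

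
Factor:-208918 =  - 2^1*104459^1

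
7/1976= 7/1976= 0.00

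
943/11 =85 +8/11  =  85.73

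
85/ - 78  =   - 85/78= - 1.09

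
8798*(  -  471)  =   - 4143858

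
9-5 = 4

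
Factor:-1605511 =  -1605511^1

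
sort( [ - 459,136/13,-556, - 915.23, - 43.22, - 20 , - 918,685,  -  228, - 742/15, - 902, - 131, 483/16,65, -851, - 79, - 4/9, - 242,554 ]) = [-918, - 915.23, - 902, - 851,- 556 , - 459, - 242,-228, - 131, - 79 , - 742/15, - 43.22 , - 20, - 4/9,136/13,483/16,65, 554, 685 ]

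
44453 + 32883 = 77336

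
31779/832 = 38 + 163/832  =  38.20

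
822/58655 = 822/58655 = 0.01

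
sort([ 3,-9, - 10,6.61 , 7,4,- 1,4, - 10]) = [-10, - 10, - 9, - 1,3, 4, 4,6.61,7]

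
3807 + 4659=8466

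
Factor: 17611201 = 17^1 * 1035953^1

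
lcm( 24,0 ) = 0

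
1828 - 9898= - 8070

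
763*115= 87745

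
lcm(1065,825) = 58575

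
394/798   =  197/399=0.49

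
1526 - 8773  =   - 7247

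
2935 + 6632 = 9567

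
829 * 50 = 41450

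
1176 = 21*56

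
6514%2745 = 1024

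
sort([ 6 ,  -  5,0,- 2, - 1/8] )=[ - 5, - 2,- 1/8, 0, 6 ]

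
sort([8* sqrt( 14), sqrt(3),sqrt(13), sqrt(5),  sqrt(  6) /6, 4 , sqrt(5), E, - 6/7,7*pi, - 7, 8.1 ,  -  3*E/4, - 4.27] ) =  [-7, - 4.27,- 3*E/4, - 6/7, sqrt( 6 )/6,  sqrt(3),sqrt(5), sqrt(5), E , sqrt(13 ),4, 8.1, 7*pi,8*sqrt (14)]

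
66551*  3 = 199653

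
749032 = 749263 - 231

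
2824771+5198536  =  8023307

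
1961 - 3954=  - 1993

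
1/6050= 1/6050 = 0.00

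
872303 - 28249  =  844054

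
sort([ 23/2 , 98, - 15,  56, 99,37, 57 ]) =[-15,23/2, 37, 56, 57,98,99 ]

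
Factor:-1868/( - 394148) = 211^(-1)= 1/211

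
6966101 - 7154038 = - 187937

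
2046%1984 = 62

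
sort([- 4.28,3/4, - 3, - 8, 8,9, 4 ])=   [ - 8, - 4.28, -3, 3/4,4, 8,9 ] 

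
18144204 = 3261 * 5564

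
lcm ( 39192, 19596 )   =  39192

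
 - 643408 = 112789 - 756197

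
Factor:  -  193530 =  - 2^1 * 3^1*5^1 * 6451^1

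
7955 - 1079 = 6876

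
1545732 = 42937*36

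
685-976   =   - 291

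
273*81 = 22113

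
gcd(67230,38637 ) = 81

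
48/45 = 1 + 1/15 = 1.07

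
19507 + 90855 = 110362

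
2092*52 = 108784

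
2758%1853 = 905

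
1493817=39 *38303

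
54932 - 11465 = 43467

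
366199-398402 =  - 32203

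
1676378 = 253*6626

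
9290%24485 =9290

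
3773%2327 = 1446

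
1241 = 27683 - 26442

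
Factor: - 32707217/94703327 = - 41^2*19457^1*94703327^(-1) 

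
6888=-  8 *(-861) 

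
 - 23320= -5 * 4664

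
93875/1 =93875 = 93875.00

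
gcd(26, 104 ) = 26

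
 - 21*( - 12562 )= 263802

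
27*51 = 1377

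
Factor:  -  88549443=  -  3^7 * 19^1*2131^1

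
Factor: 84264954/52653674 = 42132477/26326837 = 3^1*17^1* 19^( - 1 )*271^(  -  1)*607^1*1361^1*5113^( - 1 )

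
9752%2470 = 2342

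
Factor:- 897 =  - 3^1*13^1*23^1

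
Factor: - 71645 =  - 5^1*7^1*23^1 * 89^1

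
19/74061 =19/74061 = 0.00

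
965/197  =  4 + 177/197 = 4.90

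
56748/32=14187/8= 1773.38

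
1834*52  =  95368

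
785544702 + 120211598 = 905756300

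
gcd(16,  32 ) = 16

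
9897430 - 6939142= 2958288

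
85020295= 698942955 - 613922660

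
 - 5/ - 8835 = 1/1767=0.00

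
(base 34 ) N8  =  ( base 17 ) 2c8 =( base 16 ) 316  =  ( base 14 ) 406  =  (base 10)790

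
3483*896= 3120768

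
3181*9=28629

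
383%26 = 19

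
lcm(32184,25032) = 225288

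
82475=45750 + 36725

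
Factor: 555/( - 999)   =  -3^(-2 ) * 5^1 = - 5/9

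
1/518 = 1/518=0.00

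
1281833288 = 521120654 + 760712634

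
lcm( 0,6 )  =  0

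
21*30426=638946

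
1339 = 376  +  963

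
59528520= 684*87030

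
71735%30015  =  11705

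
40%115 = 40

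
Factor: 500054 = 2^1*250027^1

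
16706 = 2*8353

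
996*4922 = 4902312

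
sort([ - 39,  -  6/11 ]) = [ - 39,-6/11] 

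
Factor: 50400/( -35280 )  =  -2^1*5^1*7^( - 1 ) =-  10/7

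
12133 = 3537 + 8596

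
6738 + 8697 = 15435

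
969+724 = 1693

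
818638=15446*53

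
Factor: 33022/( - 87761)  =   - 1738/4619 = - 2^1*11^1*31^( - 1) * 79^1*149^(- 1 ) 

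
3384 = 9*376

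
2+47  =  49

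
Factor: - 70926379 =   -  70926379^1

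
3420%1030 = 330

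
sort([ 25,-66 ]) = [ - 66 , 25]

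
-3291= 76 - 3367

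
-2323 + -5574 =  - 7897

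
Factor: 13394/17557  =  2^1 * 37^1*97^( - 1)  =  74/97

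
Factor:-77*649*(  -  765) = 3^2*5^1*7^1*11^2*17^1*59^1 = 38229345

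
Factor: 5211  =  3^3*193^1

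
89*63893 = 5686477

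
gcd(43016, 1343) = 1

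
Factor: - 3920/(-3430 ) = 8/7 =2^3*7^( - 1) 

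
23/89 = 23/89= 0.26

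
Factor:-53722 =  - 2^1*26861^1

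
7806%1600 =1406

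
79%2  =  1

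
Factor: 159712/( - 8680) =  - 2^2*5^(  -  1 )*23^1 = - 92/5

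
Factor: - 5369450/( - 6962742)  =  2684725/3481371 = 3^ ( - 2) * 5^2*17^1*179^( - 1)*2161^(  -  1)*6317^1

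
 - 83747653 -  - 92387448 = 8639795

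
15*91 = 1365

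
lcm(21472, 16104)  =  64416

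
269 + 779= 1048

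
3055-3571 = - 516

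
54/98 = 27/49 = 0.55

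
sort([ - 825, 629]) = [ - 825, 629 ]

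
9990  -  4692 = 5298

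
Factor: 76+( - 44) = 32 = 2^5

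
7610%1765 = 550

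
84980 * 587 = 49883260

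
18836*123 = 2316828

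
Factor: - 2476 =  - 2^2*619^1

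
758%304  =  150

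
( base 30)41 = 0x79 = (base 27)4D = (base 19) 67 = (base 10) 121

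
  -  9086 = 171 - 9257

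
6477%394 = 173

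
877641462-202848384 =674793078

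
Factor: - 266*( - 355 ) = 2^1*5^1*7^1*19^1*71^1 = 94430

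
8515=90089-81574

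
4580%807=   545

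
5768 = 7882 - 2114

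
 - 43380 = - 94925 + 51545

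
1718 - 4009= - 2291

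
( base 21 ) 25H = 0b1111101100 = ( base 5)13004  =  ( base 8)1754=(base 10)1004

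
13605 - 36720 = - 23115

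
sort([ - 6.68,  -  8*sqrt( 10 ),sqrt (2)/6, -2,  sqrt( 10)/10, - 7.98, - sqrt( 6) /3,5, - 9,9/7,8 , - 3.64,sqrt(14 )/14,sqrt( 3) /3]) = [ - 8*sqrt( 10), - 9,-7.98, - 6.68,-3.64, - 2,  -  sqrt(6)/3, sqrt( 2 )/6,sqrt( 14) /14,sqrt( 10) /10,sqrt(3)/3,9/7,5,8 ]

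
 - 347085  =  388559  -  735644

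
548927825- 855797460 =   -  306869635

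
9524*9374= 89277976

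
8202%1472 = 842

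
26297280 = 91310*288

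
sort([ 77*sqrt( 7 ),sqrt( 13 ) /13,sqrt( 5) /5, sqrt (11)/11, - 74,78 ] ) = [ -74,sqrt( 13 ) /13, sqrt( 11 ) /11,sqrt( 5) /5, 78,77*sqrt( 7) ] 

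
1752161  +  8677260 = 10429421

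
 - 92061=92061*( -1) 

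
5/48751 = 5/48751 = 0.00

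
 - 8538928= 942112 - 9481040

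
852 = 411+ 441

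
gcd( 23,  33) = 1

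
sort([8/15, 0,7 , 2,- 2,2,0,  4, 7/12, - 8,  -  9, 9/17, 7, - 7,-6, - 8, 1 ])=[ - 9, - 8,-8, - 7 ,  -  6 ,  -  2, 0, 0 , 9/17 , 8/15, 7/12,1, 2, 2, 4, 7,7 ]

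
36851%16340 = 4171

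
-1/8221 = -1 + 8220/8221 =- 0.00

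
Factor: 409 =409^1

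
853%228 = 169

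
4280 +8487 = 12767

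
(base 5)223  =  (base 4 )333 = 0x3f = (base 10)63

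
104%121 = 104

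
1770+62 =1832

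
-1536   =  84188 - 85724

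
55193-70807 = -15614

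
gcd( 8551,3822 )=1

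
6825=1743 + 5082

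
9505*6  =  57030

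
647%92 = 3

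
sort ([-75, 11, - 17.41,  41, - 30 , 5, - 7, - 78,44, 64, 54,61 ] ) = [ - 78 , - 75, - 30, - 17.41, - 7, 5,  11, 41, 44, 54,  61, 64] 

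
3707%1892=1815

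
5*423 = 2115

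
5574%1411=1341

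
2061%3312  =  2061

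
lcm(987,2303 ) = 6909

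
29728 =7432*4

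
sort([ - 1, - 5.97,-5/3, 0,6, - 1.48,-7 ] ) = [-7, - 5.97, - 5/3 , - 1.48,-1, 0 , 6 ]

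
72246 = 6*12041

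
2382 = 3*794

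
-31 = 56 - 87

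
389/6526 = 389/6526 = 0.06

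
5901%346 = 19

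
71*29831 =2118001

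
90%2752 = 90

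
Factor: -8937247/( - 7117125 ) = 3^( - 1)*5^( - 3) * 11^1 * 18979^( - 1 )*812477^1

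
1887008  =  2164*872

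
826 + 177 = 1003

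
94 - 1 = 93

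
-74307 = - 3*24769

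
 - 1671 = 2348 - 4019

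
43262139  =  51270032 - 8007893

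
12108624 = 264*45866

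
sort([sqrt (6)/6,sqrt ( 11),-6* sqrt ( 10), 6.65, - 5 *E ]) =[ - 6*sqrt( 10),  -  5*E,  sqrt(6 ) /6,sqrt (11), 6.65 ]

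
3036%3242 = 3036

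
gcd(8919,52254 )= 9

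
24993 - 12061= 12932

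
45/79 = 45/79  =  0.57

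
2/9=2/9 = 0.22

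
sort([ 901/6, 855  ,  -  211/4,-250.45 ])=[-250.45, - 211/4, 901/6, 855 ] 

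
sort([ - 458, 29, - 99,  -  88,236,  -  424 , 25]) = [-458, - 424 , - 99,-88,25, 29 , 236] 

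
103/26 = 3 + 25/26=   3.96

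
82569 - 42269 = 40300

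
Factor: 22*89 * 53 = 103774  =  2^1*11^1*53^1 * 89^1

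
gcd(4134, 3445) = 689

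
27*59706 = 1612062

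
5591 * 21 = 117411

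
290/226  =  145/113 = 1.28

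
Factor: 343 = 7^3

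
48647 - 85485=-36838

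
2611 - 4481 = -1870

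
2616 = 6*436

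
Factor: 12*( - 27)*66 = -2^3*3^5*11^1 = -21384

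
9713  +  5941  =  15654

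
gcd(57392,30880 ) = 16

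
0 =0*311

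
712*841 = 598792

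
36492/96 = 380 + 1/8  =  380.12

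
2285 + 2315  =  4600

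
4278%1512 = 1254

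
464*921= 427344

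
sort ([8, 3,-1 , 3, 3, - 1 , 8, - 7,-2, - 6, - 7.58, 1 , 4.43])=[ - 7.58,-7, - 6,  -  2,-1, - 1, 1,3,3 , 3,4.43,8,  8 ]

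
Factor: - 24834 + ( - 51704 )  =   - 76538 = -2^1*7^2*  11^1*71^1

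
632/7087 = 632/7087 = 0.09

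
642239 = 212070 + 430169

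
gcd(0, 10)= 10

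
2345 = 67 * 35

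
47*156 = 7332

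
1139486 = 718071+421415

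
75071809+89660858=164732667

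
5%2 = 1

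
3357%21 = 18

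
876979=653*1343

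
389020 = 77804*5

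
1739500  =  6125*284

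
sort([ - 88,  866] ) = [ - 88, 866 ] 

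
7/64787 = 7/64787 = 0.00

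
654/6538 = 327/3269 = 0.10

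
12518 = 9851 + 2667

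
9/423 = 1/47 = 0.02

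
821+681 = 1502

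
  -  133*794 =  - 105602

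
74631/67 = 74631/67 = 1113.90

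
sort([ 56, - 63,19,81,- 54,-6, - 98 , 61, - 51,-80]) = [ - 98, - 80, - 63, - 54, - 51, - 6,19 , 56, 61, 81]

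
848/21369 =848/21369 = 0.04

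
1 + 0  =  1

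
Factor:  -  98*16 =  - 2^5*7^2 =-1568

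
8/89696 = 1/11212= 0.00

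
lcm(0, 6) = 0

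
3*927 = 2781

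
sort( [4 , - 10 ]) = [- 10, 4] 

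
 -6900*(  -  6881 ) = 47478900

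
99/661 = 99/661 = 0.15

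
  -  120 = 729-849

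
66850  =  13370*5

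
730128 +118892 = 849020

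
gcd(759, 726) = 33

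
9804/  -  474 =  - 1634/79   =  -20.68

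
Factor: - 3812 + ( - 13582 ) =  - 2^1* 3^1 * 13^1*223^1 = - 17394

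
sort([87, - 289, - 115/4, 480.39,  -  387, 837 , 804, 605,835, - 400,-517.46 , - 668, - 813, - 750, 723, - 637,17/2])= [ -813, - 750, - 668, - 637 , - 517.46, - 400, - 387,-289, - 115/4, 17/2, 87, 480.39, 605 , 723, 804,835, 837]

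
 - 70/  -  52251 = 70/52251 = 0.00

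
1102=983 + 119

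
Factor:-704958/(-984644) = 352479/492322 = 2^(-1)*3^1  *37^ (-1) * 293^1*401^1*6653^(  -  1) 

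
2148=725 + 1423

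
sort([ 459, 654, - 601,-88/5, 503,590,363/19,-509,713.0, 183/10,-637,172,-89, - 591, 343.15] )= [ - 637, - 601, - 591, - 509, - 89,  -  88/5, 183/10, 363/19,172,343.15,459, 503,590, 654,713.0] 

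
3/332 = 3/332 = 0.01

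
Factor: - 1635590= - 2^1* 5^1*11^1*14869^1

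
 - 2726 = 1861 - 4587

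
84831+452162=536993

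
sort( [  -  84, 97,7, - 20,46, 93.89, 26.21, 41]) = [ - 84, - 20, 7, 26.21, 41, 46, 93.89,97 ]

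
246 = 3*82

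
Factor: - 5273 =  - 5273^1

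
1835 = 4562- 2727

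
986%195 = 11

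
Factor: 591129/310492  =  99/52 = 2^( - 2 )*3^2 * 11^1*13^(-1 ) 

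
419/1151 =419/1151 = 0.36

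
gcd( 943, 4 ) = 1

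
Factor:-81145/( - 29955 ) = 16229/5991 = 3^ ( - 1 )*1997^(-1 )*16229^1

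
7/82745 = 7/82745 = 0.00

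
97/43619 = 97/43619 = 0.00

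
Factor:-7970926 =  - 2^1*17^1*23^1*10193^1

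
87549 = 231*379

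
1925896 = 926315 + 999581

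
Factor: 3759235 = 5^1*23^1* 97^1*337^1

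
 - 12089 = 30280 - 42369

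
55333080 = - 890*(-62172) 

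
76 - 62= 14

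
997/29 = 34  +  11/29 = 34.38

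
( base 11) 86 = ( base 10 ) 94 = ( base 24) 3m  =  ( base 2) 1011110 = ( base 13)73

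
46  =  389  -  343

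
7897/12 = 7897/12 = 658.08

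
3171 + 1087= 4258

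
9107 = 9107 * 1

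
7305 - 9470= -2165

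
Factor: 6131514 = 2^1 * 3^1*1021919^1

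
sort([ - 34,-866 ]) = [ - 866,-34]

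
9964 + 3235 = 13199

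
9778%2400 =178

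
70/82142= 35/41071 = 0.00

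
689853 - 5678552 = - 4988699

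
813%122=81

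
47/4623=47/4623 = 0.01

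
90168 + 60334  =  150502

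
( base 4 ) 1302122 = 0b1110010011010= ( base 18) 14ae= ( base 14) 2950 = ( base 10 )7322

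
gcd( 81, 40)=1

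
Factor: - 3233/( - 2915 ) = 5^(  -  1 )*11^(  -  1 )*61^1 = 61/55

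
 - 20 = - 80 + 60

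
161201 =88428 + 72773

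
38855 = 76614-37759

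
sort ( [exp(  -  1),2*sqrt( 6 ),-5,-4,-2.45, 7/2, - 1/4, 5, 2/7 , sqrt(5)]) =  [-5, - 4,  -  2.45,-1/4,  2/7,  exp( - 1), sqrt (5 ),7/2,2*sqrt ( 6), 5 ]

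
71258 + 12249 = 83507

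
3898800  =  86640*45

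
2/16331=2/16331  =  0.00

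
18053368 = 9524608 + 8528760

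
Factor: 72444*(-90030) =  - 6522133320 = - 2^3*3^2*5^1*3001^1*6037^1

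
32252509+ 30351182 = 62603691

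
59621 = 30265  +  29356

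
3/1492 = 3/1492 = 0.00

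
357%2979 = 357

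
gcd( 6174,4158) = 126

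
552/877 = 552/877 = 0.63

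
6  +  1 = 7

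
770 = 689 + 81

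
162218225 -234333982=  -72115757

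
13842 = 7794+6048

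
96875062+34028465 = 130903527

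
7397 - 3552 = 3845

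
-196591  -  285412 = -482003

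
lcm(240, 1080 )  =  2160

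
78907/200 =394 + 107/200=394.54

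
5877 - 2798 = 3079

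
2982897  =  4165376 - 1182479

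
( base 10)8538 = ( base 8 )20532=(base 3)102201020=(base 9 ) 12636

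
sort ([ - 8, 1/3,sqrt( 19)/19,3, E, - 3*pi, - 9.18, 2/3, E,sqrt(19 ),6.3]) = [ -3 * pi, - 9.18, - 8,sqrt(19 ) /19, 1/3,2/3,E,E,3,sqrt( 19),6.3]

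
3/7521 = 1/2507= 0.00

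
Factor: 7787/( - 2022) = -2^( - 1)*3^ (-1 ) * 13^1 * 337^(-1)*599^1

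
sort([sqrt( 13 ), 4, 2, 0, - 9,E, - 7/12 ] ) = [ - 9, - 7/12,0, 2, E,sqrt( 13),4 ] 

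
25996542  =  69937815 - 43941273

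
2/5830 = 1/2915 = 0.00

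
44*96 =4224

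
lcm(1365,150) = 13650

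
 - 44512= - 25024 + -19488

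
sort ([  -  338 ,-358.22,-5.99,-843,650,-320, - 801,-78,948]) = [-843, - 801  ,  -  358.22, - 338, - 320,-78,-5.99,  650,948 ]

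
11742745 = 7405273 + 4337472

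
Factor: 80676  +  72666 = 2^1*3^2*7^1*1217^1= 153342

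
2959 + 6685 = 9644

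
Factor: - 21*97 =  - 2037  =  - 3^1*7^1*97^1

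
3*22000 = 66000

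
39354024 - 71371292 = - 32017268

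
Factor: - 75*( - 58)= 4350 =2^1*3^1*5^2*29^1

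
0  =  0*1240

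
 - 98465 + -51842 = -150307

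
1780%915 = 865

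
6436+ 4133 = 10569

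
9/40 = 9/40 = 0.23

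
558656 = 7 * 79808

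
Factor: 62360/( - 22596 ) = -15590/5649 = -  2^1*3^(  -  1)*5^1*7^( - 1) *269^ ( - 1)*1559^1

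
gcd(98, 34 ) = 2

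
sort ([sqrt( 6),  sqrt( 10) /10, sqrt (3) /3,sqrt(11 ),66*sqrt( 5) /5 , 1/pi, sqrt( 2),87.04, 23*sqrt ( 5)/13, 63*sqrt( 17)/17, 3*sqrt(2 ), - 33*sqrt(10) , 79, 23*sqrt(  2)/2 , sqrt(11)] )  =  [-33*sqrt(10), sqrt( 10)/10, 1/pi, sqrt(3) /3, sqrt ( 2), sqrt (6), sqrt( 11), sqrt(11),23*sqrt( 5)/13, 3*sqrt( 2),63*sqrt( 17) /17,23*sqrt( 2)/2, 66 * sqrt(5 ) /5, 79, 87.04] 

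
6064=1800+4264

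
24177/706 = 24177/706 = 34.25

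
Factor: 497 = 7^1*71^1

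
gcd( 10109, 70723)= 1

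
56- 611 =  - 555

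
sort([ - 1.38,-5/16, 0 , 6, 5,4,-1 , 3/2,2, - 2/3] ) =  [ - 1.38, - 1, - 2/3, - 5/16, 0,3/2, 2 , 4,5,6 ] 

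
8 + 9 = 17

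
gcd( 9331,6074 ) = 1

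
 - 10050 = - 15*670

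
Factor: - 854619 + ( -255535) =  - 2^1*555077^1 = - 1110154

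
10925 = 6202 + 4723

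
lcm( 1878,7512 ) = 7512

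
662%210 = 32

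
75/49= 75/49 = 1.53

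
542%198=146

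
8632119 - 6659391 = 1972728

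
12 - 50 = -38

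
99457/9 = 99457/9= 11050.78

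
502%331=171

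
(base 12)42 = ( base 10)50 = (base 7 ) 101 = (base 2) 110010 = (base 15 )35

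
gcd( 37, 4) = 1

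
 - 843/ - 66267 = 281/22089=0.01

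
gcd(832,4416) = 64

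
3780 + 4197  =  7977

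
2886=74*39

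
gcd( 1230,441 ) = 3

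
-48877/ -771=63  +  304/771 =63.39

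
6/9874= 3/4937=0.00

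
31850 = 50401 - 18551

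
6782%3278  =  226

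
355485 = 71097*5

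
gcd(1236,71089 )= 1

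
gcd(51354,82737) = 2853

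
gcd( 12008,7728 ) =8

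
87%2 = 1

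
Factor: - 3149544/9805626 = - 2^2*3^( - 1)*131231^1*544757^( - 1 ) = - 524924/1634271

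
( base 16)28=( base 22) 1I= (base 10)40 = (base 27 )1D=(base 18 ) 24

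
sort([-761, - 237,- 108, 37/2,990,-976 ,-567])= [ - 976,-761 , - 567 , - 237, - 108 , 37/2,990] 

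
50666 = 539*94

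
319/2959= 29/269 =0.11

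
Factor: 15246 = 2^1*3^2*7^1*11^2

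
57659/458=125 + 409/458= 125.89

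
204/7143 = 68/2381 = 0.03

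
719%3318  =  719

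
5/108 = 5/108=0.05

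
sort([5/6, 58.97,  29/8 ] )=[ 5/6 , 29/8,58.97]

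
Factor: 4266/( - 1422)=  - 3 = - 3^1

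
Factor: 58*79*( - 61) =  - 2^1*29^1*61^1*79^1 = - 279502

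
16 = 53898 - 53882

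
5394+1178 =6572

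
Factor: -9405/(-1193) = 3^2  *  5^1*11^1 * 19^1*1193^(-1)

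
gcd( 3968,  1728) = 64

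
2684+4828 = 7512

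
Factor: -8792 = - 2^3 * 7^1*157^1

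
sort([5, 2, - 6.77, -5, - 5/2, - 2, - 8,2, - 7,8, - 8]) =[ - 8, - 8, - 7, - 6.77, - 5, - 5/2, - 2, 2,2,5,8] 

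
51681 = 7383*7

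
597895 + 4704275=5302170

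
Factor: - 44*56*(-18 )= 44352 = 2^6*3^2*7^1 * 11^1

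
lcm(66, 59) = 3894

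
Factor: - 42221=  - 42221^1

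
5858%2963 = 2895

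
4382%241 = 44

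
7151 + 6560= 13711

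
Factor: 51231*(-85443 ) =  - 4377330333 = - 3^2*19^1*1499^1*17077^1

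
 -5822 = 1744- 7566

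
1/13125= 1/13125 = 0.00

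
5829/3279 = 1943/1093 = 1.78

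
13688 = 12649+1039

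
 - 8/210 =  - 1 + 101/105= - 0.04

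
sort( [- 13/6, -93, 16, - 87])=[ - 93,-87, - 13/6 , 16 ] 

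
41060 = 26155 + 14905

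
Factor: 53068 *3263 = 2^2*13^1 * 251^1*13267^1 = 173160884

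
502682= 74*6793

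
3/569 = 3/569 = 0.01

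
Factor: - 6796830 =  - 2^1*3^1  *5^1*71^1*3191^1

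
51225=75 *683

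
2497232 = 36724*68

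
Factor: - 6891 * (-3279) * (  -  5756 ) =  - 130060210284=- 2^2*3^2*1093^1*1439^1*2297^1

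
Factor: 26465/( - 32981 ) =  - 5^1*13^( - 1)*43^( -1 )*59^( - 1 )*67^1*79^1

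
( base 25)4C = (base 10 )112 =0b1110000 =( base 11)a2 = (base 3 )11011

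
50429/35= 50429/35=1440.83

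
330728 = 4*82682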